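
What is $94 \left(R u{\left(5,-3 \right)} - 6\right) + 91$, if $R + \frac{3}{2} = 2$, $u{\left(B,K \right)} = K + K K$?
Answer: $-191$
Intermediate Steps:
$u{\left(B,K \right)} = K + K^{2}$
$R = \frac{1}{2}$ ($R = - \frac{3}{2} + 2 = \frac{1}{2} \approx 0.5$)
$94 \left(R u{\left(5,-3 \right)} - 6\right) + 91 = 94 \left(\frac{\left(-3\right) \left(1 - 3\right)}{2} - 6\right) + 91 = 94 \left(\frac{\left(-3\right) \left(-2\right)}{2} - 6\right) + 91 = 94 \left(\frac{1}{2} \cdot 6 - 6\right) + 91 = 94 \left(3 - 6\right) + 91 = 94 \left(-3\right) + 91 = -282 + 91 = -191$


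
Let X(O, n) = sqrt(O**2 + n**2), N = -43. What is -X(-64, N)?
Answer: -sqrt(5945) ≈ -77.104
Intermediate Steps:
-X(-64, N) = -sqrt((-64)**2 + (-43)**2) = -sqrt(4096 + 1849) = -sqrt(5945)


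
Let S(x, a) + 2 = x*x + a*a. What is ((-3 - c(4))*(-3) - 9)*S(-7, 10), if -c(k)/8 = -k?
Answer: 14112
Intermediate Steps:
c(k) = 8*k (c(k) = -(-8)*k = 8*k)
S(x, a) = -2 + a**2 + x**2 (S(x, a) = -2 + (x*x + a*a) = -2 + (x**2 + a**2) = -2 + (a**2 + x**2) = -2 + a**2 + x**2)
((-3 - c(4))*(-3) - 9)*S(-7, 10) = ((-3 - 8*4)*(-3) - 9)*(-2 + 10**2 + (-7)**2) = ((-3 - 1*32)*(-3) - 9)*(-2 + 100 + 49) = ((-3 - 32)*(-3) - 9)*147 = (-35*(-3) - 9)*147 = (105 - 9)*147 = 96*147 = 14112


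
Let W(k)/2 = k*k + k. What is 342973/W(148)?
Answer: 342973/44104 ≈ 7.7765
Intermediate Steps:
W(k) = 2*k + 2*k² (W(k) = 2*(k*k + k) = 2*(k² + k) = 2*(k + k²) = 2*k + 2*k²)
342973/W(148) = 342973/((2*148*(1 + 148))) = 342973/((2*148*149)) = 342973/44104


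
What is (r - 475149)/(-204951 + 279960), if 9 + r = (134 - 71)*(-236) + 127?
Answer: -489899/75009 ≈ -6.5312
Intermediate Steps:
r = -14750 (r = -9 + ((134 - 71)*(-236) + 127) = -9 + (63*(-236) + 127) = -9 + (-14868 + 127) = -9 - 14741 = -14750)
(r - 475149)/(-204951 + 279960) = (-14750 - 475149)/(-204951 + 279960) = -489899/75009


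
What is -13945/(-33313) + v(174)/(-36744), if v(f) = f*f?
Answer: -41349109/102004406 ≈ -0.40537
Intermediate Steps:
v(f) = f²
-13945/(-33313) + v(174)/(-36744) = -13945/(-33313) + 174²/(-36744) = -13945*(-1/33313) + 30276*(-1/36744) = 13945/33313 - 2523/3062 = -41349109/102004406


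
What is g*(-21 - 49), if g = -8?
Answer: 560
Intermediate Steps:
g*(-21 - 49) = -8*(-21 - 49) = -8*(-70) = 560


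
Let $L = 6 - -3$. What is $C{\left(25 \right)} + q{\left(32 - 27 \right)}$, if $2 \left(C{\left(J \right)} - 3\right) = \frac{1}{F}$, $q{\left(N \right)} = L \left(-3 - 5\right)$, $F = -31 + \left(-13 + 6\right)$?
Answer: $- \frac{5245}{76} \approx -69.013$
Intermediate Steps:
$L = 9$ ($L = 6 + 3 = 9$)
$F = -38$ ($F = -31 - 7 = -38$)
$q{\left(N \right)} = -72$ ($q{\left(N \right)} = 9 \left(-3 - 5\right) = 9 \left(-8\right) = -72$)
$C{\left(J \right)} = \frac{227}{76}$ ($C{\left(J \right)} = 3 + \frac{1}{2 \left(-38\right)} = 3 + \frac{1}{2} \left(- \frac{1}{38}\right) = 3 - \frac{1}{76} = \frac{227}{76}$)
$C{\left(25 \right)} + q{\left(32 - 27 \right)} = \frac{227}{76} - 72 = - \frac{5245}{76}$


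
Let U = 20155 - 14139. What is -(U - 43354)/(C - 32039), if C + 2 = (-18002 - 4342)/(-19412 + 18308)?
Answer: -572516/490985 ≈ -1.1661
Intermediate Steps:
C = 839/46 (C = -2 + (-18002 - 4342)/(-19412 + 18308) = -2 - 22344/(-1104) = -2 - 22344*(-1/1104) = -2 + 931/46 = 839/46 ≈ 18.239)
U = 6016
-(U - 43354)/(C - 32039) = -(6016 - 43354)/(839/46 - 32039) = -(-37338)/(-1472955/46) = -(-37338)*(-46)/1472955 = -1*572516/490985 = -572516/490985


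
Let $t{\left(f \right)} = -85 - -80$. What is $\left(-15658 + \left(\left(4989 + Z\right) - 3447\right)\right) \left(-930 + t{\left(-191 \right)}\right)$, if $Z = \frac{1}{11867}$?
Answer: $\frac{156626123885}{11867} \approx 1.3198 \cdot 10^{7}$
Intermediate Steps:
$Z = \frac{1}{11867} \approx 8.4267 \cdot 10^{-5}$
$t{\left(f \right)} = -5$ ($t{\left(f \right)} = -85 + 80 = -5$)
$\left(-15658 + \left(\left(4989 + Z\right) - 3447\right)\right) \left(-930 + t{\left(-191 \right)}\right) = \left(-15658 + \left(\left(4989 + \frac{1}{11867}\right) - 3447\right)\right) \left(-930 - 5\right) = \left(-15658 + \left(\frac{59204464}{11867} - 3447\right)\right) \left(-935\right) = \left(-15658 + \frac{18298915}{11867}\right) \left(-935\right) = \left(- \frac{167514571}{11867}\right) \left(-935\right) = \frac{156626123885}{11867}$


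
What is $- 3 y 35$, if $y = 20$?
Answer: $-2100$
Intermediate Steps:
$- 3 y 35 = \left(-3\right) 20 \cdot 35 = \left(-60\right) 35 = -2100$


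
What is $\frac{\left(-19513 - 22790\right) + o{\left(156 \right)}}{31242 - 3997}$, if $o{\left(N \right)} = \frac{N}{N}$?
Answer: $- \frac{42302}{27245} \approx -1.5527$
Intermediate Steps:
$o{\left(N \right)} = 1$
$\frac{\left(-19513 - 22790\right) + o{\left(156 \right)}}{31242 - 3997} = \frac{\left(-19513 - 22790\right) + 1}{31242 - 3997} = \frac{-42303 + 1}{31242 - 3997} = - \frac{42302}{27245}$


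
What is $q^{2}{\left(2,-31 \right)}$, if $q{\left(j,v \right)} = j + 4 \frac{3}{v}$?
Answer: $\frac{2500}{961} \approx 2.6015$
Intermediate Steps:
$q{\left(j,v \right)} = j + \frac{12}{v}$
$q^{2}{\left(2,-31 \right)} = \left(2 + \frac{12}{-31}\right)^{2} = \left(2 + 12 \left(- \frac{1}{31}\right)\right)^{2} = \left(2 - \frac{12}{31}\right)^{2} = \left(\frac{50}{31}\right)^{2} = \frac{2500}{961}$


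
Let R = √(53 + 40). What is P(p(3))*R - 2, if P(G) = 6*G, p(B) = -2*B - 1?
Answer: -2 - 42*√93 ≈ -407.03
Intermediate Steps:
p(B) = -1 - 2*B
R = √93 ≈ 9.6436
P(p(3))*R - 2 = (6*(-1 - 2*3))*√93 - 2 = (6*(-1 - 6))*√93 - 2 = (6*(-7))*√93 - 2 = -42*√93 - 2 = -2 - 42*√93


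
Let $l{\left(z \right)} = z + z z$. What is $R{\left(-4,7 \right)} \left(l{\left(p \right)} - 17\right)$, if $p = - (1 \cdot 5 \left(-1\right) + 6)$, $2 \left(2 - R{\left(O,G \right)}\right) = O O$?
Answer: $102$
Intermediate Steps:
$R{\left(O,G \right)} = 2 - \frac{O^{2}}{2}$ ($R{\left(O,G \right)} = 2 - \frac{O O}{2} = 2 - \frac{O^{2}}{2}$)
$p = -1$ ($p = - (5 \left(-1\right) + 6) = - (-5 + 6) = \left(-1\right) 1 = -1$)
$l{\left(z \right)} = z + z^{2}$
$R{\left(-4,7 \right)} \left(l{\left(p \right)} - 17\right) = \left(2 - \frac{\left(-4\right)^{2}}{2}\right) \left(- (1 - 1) - 17\right) = \left(2 - 8\right) \left(\left(-1\right) 0 - 17\right) = \left(2 - 8\right) \left(0 - 17\right) = \left(-6\right) \left(-17\right) = 102$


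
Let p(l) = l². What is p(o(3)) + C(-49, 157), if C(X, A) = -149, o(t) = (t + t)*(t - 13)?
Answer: 3451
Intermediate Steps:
o(t) = 2*t*(-13 + t) (o(t) = (2*t)*(-13 + t) = 2*t*(-13 + t))
p(o(3)) + C(-49, 157) = (2*3*(-13 + 3))² - 149 = (2*3*(-10))² - 149 = (-60)² - 149 = 3600 - 149 = 3451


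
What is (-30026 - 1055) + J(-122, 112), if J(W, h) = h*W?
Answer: -44745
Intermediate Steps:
J(W, h) = W*h
(-30026 - 1055) + J(-122, 112) = (-30026 - 1055) - 122*112 = -31081 - 13664 = -44745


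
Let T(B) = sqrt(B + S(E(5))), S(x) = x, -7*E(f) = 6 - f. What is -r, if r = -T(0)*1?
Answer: I*sqrt(7)/7 ≈ 0.37796*I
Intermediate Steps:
E(f) = -6/7 + f/7 (E(f) = -(6 - f)/7 = -6/7 + f/7)
T(B) = sqrt(-1/7 + B) (T(B) = sqrt(B + (-6/7 + (1/7)*5)) = sqrt(B + (-6/7 + 5/7)) = sqrt(B - 1/7) = sqrt(-1/7 + B))
r = -I*sqrt(7)/7 (r = -sqrt(-7 + 49*0)/7*1 = -sqrt(-7 + 0)/7*1 = -sqrt(-7)/7*1 = -I*sqrt(7)/7*1 = -I*sqrt(7)/7 ≈ -0.37796*I)
-r = -(-1)*I*sqrt(7)/7 = I*sqrt(7)/7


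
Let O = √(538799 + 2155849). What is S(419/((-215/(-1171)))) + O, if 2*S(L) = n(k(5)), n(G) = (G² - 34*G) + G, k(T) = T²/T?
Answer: -70 + 2*√673662 ≈ 1571.5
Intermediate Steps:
O = 2*√673662 (O = √2694648 = 2*√673662 ≈ 1641.5)
k(T) = T
n(G) = G² - 33*G
S(L) = -70 (S(L) = (5*(-33 + 5))/2 = (5*(-28))/2 = (½)*(-140) = -70)
S(419/((-215/(-1171)))) + O = -70 + 2*√673662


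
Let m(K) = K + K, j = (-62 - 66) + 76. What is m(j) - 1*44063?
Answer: -44167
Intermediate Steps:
j = -52 (j = -128 + 76 = -52)
m(K) = 2*K
m(j) - 1*44063 = 2*(-52) - 1*44063 = -104 - 44063 = -44167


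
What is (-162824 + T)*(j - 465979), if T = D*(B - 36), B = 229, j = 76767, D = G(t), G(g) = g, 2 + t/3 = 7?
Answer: 62246285948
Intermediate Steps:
t = 15 (t = -6 + 3*7 = -6 + 21 = 15)
D = 15
T = 2895 (T = 15*(229 - 36) = 15*193 = 2895)
(-162824 + T)*(j - 465979) = (-162824 + 2895)*(76767 - 465979) = -159929*(-389212) = 62246285948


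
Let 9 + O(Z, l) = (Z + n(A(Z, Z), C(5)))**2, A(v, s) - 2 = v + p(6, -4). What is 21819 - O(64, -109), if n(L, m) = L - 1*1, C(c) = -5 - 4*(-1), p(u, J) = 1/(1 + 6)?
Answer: 252356/49 ≈ 5150.1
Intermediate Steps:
p(u, J) = 1/7
C(c) = -1 (C(c) = -5 + 4 = -1)
A(v, s) = 15/7 + v (A(v, s) = 2 + (v + 1/7) = 2 + (1/7 + v) = 15/7 + v)
n(L, m) = -1 + L (n(L, m) = L - 1 = -1 + L)
O(Z, l) = -9 + (8/7 + 2*Z)**2 (O(Z, l) = -9 + (Z + (-1 + (15/7 + Z)))**2 = -9 + (Z + (8/7 + Z))**2 = -9 + (8/7 + 2*Z)**2)
21819 - O(64, -109) = 21819 - (-9 + 4*(4 + 7*64)**2/49) = 21819 - (-9 + 4*(4 + 448)**2/49) = 21819 - (-9 + (4/49)*452**2) = 21819 - (-9 + (4/49)*204304) = 21819 - (-9 + 817216/49) = 21819 - 1*816775/49 = 21819 - 816775/49 = 252356/49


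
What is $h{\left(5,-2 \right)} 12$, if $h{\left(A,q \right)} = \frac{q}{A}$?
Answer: $- \frac{24}{5} \approx -4.8$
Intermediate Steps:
$h{\left(5,-2 \right)} 12 = - \frac{2}{5} \cdot 12 = \left(-2\right) \frac{1}{5} \cdot 12 = \left(- \frac{2}{5}\right) 12 = - \frac{24}{5}$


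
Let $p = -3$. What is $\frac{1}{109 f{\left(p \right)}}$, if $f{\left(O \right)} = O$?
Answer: $- \frac{1}{327} \approx -0.0030581$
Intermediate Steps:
$\frac{1}{109 f{\left(p \right)}} = \frac{1}{109 \left(-3\right)} = \frac{1}{-327} = - \frac{1}{327}$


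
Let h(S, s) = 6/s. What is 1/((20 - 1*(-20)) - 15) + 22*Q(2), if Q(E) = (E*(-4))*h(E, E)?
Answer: -13199/25 ≈ -527.96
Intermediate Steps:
Q(E) = -24 (Q(E) = (E*(-4))*(6/E) = (-4*E)*(6/E) = -24)
1/((20 - 1*(-20)) - 15) + 22*Q(2) = 1/((20 - 1*(-20)) - 15) + 22*(-24) = 1/((20 + 20) - 15) - 528 = 1/(40 - 15) - 528 = 1/25 - 528 = -13199/25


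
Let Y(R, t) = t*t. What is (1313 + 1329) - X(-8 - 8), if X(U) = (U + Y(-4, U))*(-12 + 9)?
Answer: 3362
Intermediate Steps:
Y(R, t) = t**2
X(U) = -3*U - 3*U**2 (X(U) = (U + U**2)*(-12 + 9) = (U + U**2)*(-3) = -3*U - 3*U**2)
(1313 + 1329) - X(-8 - 8) = (1313 + 1329) - 3*(-8 - 8)*(-1 - (-8 - 8)) = 2642 - 3*(-16)*(-1 - 1*(-16)) = 2642 - 3*(-16)*(-1 + 16) = 2642 - 3*(-16)*15 = 2642 - 1*(-720) = 2642 + 720 = 3362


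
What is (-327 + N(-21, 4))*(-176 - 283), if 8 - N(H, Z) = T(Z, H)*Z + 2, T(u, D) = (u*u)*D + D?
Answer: -508113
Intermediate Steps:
T(u, D) = D + D*u**2 (T(u, D) = u**2*D + D = D*u**2 + D = D + D*u**2)
N(H, Z) = 6 - H*Z*(1 + Z**2) (N(H, Z) = 8 - ((H*(1 + Z**2))*Z + 2) = 8 - (H*Z*(1 + Z**2) + 2) = 8 - (2 + H*Z*(1 + Z**2)) = 8 + (-2 - H*Z*(1 + Z**2)) = 6 - H*Z*(1 + Z**2))
(-327 + N(-21, 4))*(-176 - 283) = (-327 + (6 - 1*(-21)*4*(1 + 4**2)))*(-176 - 283) = (-327 + (6 - 1*(-21)*4*(1 + 16)))*(-459) = (-327 + (6 - 1*(-21)*4*17))*(-459) = (-327 + (6 + 1428))*(-459) = (-327 + 1434)*(-459) = 1107*(-459) = -508113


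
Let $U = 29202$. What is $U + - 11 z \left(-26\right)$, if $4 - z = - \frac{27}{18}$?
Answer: $30775$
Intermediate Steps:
$z = \frac{11}{2}$ ($z = 4 - - \frac{27}{18} = 4 - \left(-27\right) \frac{1}{18} = 4 - - \frac{3}{2} = 4 + \frac{3}{2} = \frac{11}{2} \approx 5.5$)
$U + - 11 z \left(-26\right) = 29202 + \left(-11\right) \frac{11}{2} \left(-26\right) = 29202 - -1573 = 29202 + 1573 = 30775$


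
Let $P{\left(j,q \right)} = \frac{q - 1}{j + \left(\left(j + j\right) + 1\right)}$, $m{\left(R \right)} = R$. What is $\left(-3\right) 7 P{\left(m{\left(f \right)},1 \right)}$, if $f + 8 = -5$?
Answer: $0$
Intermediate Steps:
$f = -13$ ($f = -8 - 5 = -13$)
$P{\left(j,q \right)} = \frac{-1 + q}{1 + 3 j}$ ($P{\left(j,q \right)} = \frac{-1 + q}{j + \left(2 j + 1\right)} = \frac{-1 + q}{j + \left(1 + 2 j\right)} = \frac{-1 + q}{1 + 3 j}$)
$\left(-3\right) 7 P{\left(m{\left(f \right)},1 \right)} = \left(-3\right) 7 \frac{-1 + 1}{1 + 3 \left(-13\right)} = - 21 \frac{1}{1 - 39} \cdot 0 = - 21 \frac{1}{-38} \cdot 0 = - 21 \left(\left(- \frac{1}{38}\right) 0\right) = \left(-21\right) 0 = 0$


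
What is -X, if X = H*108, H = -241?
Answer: 26028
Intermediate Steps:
X = -26028 (X = -241*108 = -26028)
-X = -1*(-26028) = 26028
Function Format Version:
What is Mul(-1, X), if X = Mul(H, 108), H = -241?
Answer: 26028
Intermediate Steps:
X = -26028 (X = Mul(-241, 108) = -26028)
Mul(-1, X) = Mul(-1, -26028) = 26028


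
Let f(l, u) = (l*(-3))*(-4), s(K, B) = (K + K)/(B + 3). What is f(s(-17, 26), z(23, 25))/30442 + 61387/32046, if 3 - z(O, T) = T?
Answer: 27090236899/14145392814 ≈ 1.9151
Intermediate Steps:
s(K, B) = 2*K/(3 + B) (s(K, B) = (2*K)/(3 + B) = 2*K/(3 + B))
z(O, T) = 3 - T
f(l, u) = 12*l (f(l, u) = -3*l*(-4) = 12*l)
f(s(-17, 26), z(23, 25))/30442 + 61387/32046 = (12*(2*(-17)/(3 + 26)))/30442 + 61387/32046 = (12*(2*(-17)/29))*(1/30442) + 61387*(1/32046) = (12*(2*(-17)*(1/29)))*(1/30442) + 61387/32046 = (12*(-34/29))*(1/30442) + 61387/32046 = -408/29*1/30442 + 61387/32046 = -204/441409 + 61387/32046 = 27090236899/14145392814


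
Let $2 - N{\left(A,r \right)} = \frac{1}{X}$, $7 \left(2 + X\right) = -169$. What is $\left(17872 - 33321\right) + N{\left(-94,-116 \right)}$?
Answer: $- \frac{2826794}{183} \approx -15447.0$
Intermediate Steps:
$X = - \frac{183}{7}$ ($X = -2 + \frac{1}{7} \left(-169\right) = -2 - \frac{169}{7} = - \frac{183}{7} \approx -26.143$)
$N{\left(A,r \right)} = \frac{373}{183}$ ($N{\left(A,r \right)} = 2 - \frac{1}{- \frac{183}{7}} = 2 - - \frac{7}{183} = 2 + \frac{7}{183} = \frac{373}{183}$)
$\left(17872 - 33321\right) + N{\left(-94,-116 \right)} = \left(17872 - 33321\right) + \frac{373}{183} = -15449 + \frac{373}{183} = - \frac{2826794}{183}$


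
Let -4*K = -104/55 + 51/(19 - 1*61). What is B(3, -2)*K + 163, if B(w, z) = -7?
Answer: 69329/440 ≈ 157.57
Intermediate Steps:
K = 2391/3080 (K = -(-104/55 + 51/(19 - 1*61))/4 = -(-104*1/55 + 51/(19 - 61))/4 = -(-104/55 + 51/(-42))/4 = -(-104/55 + 51*(-1/42))/4 = -(-104/55 - 17/14)/4 = -¼*(-2391/770) = 2391/3080 ≈ 0.77630)
B(3, -2)*K + 163 = -7*2391/3080 + 163 = -2391/440 + 163 = 69329/440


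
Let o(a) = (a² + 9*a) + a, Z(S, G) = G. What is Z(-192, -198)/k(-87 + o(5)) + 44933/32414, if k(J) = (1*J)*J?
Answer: 1455/129656 ≈ 0.011222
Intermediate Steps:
o(a) = a² + 10*a
k(J) = J² (k(J) = J*J = J²)
Z(-192, -198)/k(-87 + o(5)) + 44933/32414 = -198/(-87 + 5*(10 + 5))² + 44933/32414 = -198/(-87 + 5*15)² + 44933*(1/32414) = -198/(-87 + 75)² + 44933/32414 = -198/((-12)²) + 44933/32414 = -198/144 + 44933/32414 = -198*1/144 + 44933/32414 = -11/8 + 44933/32414 = 1455/129656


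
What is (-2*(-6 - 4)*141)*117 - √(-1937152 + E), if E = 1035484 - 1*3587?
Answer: 329940 - I*√905255 ≈ 3.2994e+5 - 951.45*I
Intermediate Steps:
E = 1031897 (E = 1035484 - 3587 = 1031897)
(-2*(-6 - 4)*141)*117 - √(-1937152 + E) = (-2*(-6 - 4)*141)*117 - √(-1937152 + 1031897) = (-2*(-10)*141)*117 - √(-905255) = (20*141)*117 - I*√905255 = 2820*117 - I*√905255 = 329940 - I*√905255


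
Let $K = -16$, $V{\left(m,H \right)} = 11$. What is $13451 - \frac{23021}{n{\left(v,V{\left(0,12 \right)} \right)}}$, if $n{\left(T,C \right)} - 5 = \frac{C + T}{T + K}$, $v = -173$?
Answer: $\frac{390344}{41} \approx 9520.6$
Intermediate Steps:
$n{\left(T,C \right)} = 5 + \frac{C + T}{-16 + T}$ ($n{\left(T,C \right)} = 5 + \frac{C + T}{T - 16} = 5 + \frac{C + T}{-16 + T}$)
$13451 - \frac{23021}{n{\left(v,V{\left(0,12 \right)} \right)}} = 13451 - \frac{23021}{\frac{1}{-16 - 173} \left(-80 + 11 + 6 \left(-173\right)\right)} = 13451 - \frac{23021}{\frac{1}{-189} \left(-80 + 11 - 1038\right)} = 13451 - \frac{23021}{\left(- \frac{1}{189}\right) \left(-1107\right)} = 13451 - \frac{23021}{\frac{41}{7}} = 13451 - 23021 \cdot \frac{7}{41} = 13451 - \frac{161147}{41} = \frac{390344}{41}$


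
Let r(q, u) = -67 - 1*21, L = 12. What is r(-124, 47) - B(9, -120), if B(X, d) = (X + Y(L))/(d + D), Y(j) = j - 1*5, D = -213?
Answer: -29288/333 ≈ -87.952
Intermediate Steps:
Y(j) = -5 + j (Y(j) = j - 5 = -5 + j)
B(X, d) = (7 + X)/(-213 + d) (B(X, d) = (X + (-5 + 12))/(d - 213) = (X + 7)/(-213 + d) = (7 + X)/(-213 + d))
r(q, u) = -88 (r(q, u) = -67 - 21 = -88)
r(-124, 47) - B(9, -120) = -88 - (7 + 9)/(-213 - 120) = -88 - 16/(-333) = -88 - (-1)*16/333 = -88 - 1*(-16/333) = -88 + 16/333 = -29288/333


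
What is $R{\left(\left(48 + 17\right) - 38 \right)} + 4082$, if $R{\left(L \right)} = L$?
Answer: $4109$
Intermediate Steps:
$R{\left(\left(48 + 17\right) - 38 \right)} + 4082 = \left(\left(48 + 17\right) - 38\right) + 4082 = \left(65 - 38\right) + 4082 = 27 + 4082 = 4109$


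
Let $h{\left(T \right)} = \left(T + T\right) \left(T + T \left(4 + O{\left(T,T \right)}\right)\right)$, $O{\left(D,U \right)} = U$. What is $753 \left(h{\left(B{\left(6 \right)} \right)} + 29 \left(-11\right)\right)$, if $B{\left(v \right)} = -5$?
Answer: $-240207$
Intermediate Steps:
$h{\left(T \right)} = 2 T \left(T + T \left(4 + T\right)\right)$ ($h{\left(T \right)} = \left(T + T\right) \left(T + T \left(4 + T\right)\right) = 2 T \left(T + T \left(4 + T\right)\right)$)
$753 \left(h{\left(B{\left(6 \right)} \right)} + 29 \left(-11\right)\right) = 753 \left(2 \left(-5\right)^{2} \left(5 - 5\right) + 29 \left(-11\right)\right) = 753 \left(2 \cdot 25 \cdot 0 - 319\right) = 753 \left(0 - 319\right) = 753 \left(-319\right) = -240207$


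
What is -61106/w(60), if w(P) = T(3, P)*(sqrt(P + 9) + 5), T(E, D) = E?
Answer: 152765/66 - 30553*sqrt(69)/66 ≈ -1530.7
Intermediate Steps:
w(P) = 15 + 3*sqrt(9 + P) (w(P) = 3*(sqrt(P + 9) + 5) = 3*(sqrt(9 + P) + 5) = 3*(5 + sqrt(9 + P)) = 15 + 3*sqrt(9 + P))
-61106/w(60) = -61106/(15 + 3*sqrt(9 + 60)) = -61106/(15 + 3*sqrt(69))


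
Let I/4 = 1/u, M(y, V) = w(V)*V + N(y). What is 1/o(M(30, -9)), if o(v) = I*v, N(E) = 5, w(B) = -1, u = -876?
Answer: -219/14 ≈ -15.643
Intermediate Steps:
M(y, V) = 5 - V (M(y, V) = -V + 5 = 5 - V)
I = -1/219 (I = 4/(-876) = 4*(-1/876) = -1/219 ≈ -0.0045662)
o(v) = -v/219
1/o(M(30, -9)) = 1/(-(5 - 1*(-9))/219) = 1/(-(5 + 9)/219) = 1/(-1/219*14) = 1/(-14/219) = -219/14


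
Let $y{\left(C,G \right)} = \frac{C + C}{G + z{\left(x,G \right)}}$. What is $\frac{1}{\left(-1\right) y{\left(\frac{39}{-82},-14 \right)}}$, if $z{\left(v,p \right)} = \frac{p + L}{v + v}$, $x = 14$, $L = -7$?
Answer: $- \frac{2419}{156} \approx -15.506$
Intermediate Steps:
$z{\left(v,p \right)} = \frac{-7 + p}{2 v}$ ($z{\left(v,p \right)} = \frac{p - 7}{v + v} = \frac{-7 + p}{2 v}$)
$y{\left(C,G \right)} = \frac{2 C}{- \frac{1}{4} + \frac{29 G}{28}}$ ($y{\left(C,G \right)} = \frac{C + C}{G + \frac{-7 + G}{2 \cdot 14}} = \frac{2 C}{G + \frac{1}{2} \cdot \frac{1}{14} \left(-7 + G\right)} = \frac{2 C}{G + \left(- \frac{1}{4} + \frac{G}{28}\right)} = \frac{2 C}{- \frac{1}{4} + \frac{29 G}{28}}$)
$\frac{1}{\left(-1\right) y{\left(\frac{39}{-82},-14 \right)}} = \frac{1}{\left(-1\right) \frac{56 \frac{39}{-82}}{-7 + 29 \left(-14\right)}} = \frac{1}{\left(-1\right) \frac{56 \cdot 39 \left(- \frac{1}{82}\right)}{-7 - 406}} = \frac{1}{\left(-1\right) 56 \left(- \frac{39}{82}\right) \frac{1}{-413}} = \frac{1}{\left(-1\right) 56 \left(- \frac{39}{82}\right) \left(- \frac{1}{413}\right)} = \frac{1}{\left(-1\right) \frac{156}{2419}} = \frac{1}{- \frac{156}{2419}} = - \frac{2419}{156}$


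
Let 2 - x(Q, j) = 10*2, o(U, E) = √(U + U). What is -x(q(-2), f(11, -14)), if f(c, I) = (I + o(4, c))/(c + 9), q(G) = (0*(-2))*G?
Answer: 18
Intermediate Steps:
q(G) = 0 (q(G) = 0*G = 0)
o(U, E) = √2*√U (o(U, E) = √(2*U) = √2*√U)
f(c, I) = (I + 2*√2)/(9 + c) (f(c, I) = (I + √2*√4)/(c + 9) = (I + √2*2)/(9 + c) = (I + 2*√2)/(9 + c))
x(Q, j) = -18 (x(Q, j) = 2 - 10*2 = 2 - 1*20 = 2 - 20 = -18)
-x(q(-2), f(11, -14)) = -1*(-18) = 18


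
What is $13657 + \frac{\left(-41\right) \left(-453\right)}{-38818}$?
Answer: $\frac{530118853}{38818} \approx 13657.0$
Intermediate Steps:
$13657 + \frac{\left(-41\right) \left(-453\right)}{-38818} = 13657 + 18573 \left(- \frac{1}{38818}\right) = 13657 - \frac{18573}{38818} = \frac{530118853}{38818}$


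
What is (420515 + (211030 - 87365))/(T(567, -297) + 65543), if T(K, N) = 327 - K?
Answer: 77740/9329 ≈ 8.3332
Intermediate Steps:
(420515 + (211030 - 87365))/(T(567, -297) + 65543) = (420515 + (211030 - 87365))/((327 - 1*567) + 65543) = (420515 + 123665)/((327 - 567) + 65543) = 544180/(-240 + 65543) = 544180/65303 = 544180*(1/65303) = 77740/9329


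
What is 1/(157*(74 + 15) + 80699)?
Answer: 1/94672 ≈ 1.0563e-5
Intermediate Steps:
1/(157*(74 + 15) + 80699) = 1/(157*89 + 80699) = 1/(13973 + 80699) = 1/94672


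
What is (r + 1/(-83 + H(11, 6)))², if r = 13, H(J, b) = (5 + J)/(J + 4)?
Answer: 254785444/1510441 ≈ 168.68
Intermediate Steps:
H(J, b) = (5 + J)/(4 + J)
(r + 1/(-83 + H(11, 6)))² = (13 + 1/(-83 + (5 + 11)/(4 + 11)))² = (13 + 1/(-83 + 16/15))² = (13 + 1/(-1229/15))² = (13 - 15/1229)² = (15962/1229)² = 254785444/1510441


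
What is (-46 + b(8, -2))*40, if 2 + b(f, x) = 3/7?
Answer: -13320/7 ≈ -1902.9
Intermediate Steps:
b(f, x) = -11/7 (b(f, x) = -2 + 3/7 = -11/7)
(-46 + b(8, -2))*40 = (-46 - 11/7)*40 = -333/7*40 = -13320/7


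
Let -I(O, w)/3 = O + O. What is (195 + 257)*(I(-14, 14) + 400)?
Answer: 218768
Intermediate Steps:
I(O, w) = -6*O (I(O, w) = -3*(O + O) = -6*O)
(195 + 257)*(I(-14, 14) + 400) = (195 + 257)*(-6*(-14) + 400) = 452*(84 + 400) = 452*484 = 218768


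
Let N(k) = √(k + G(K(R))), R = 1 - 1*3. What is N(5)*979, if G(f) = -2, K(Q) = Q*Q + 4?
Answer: 979*√3 ≈ 1695.7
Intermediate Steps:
R = -2 (R = 1 - 3 = -2)
K(Q) = 4 + Q² (K(Q) = Q² + 4 = 4 + Q²)
N(k) = √(-2 + k) (N(k) = √(k - 2) = √(-2 + k))
N(5)*979 = √(-2 + 5)*979 = √3*979 = 979*√3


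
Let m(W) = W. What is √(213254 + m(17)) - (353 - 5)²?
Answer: -121104 + √213271 ≈ -1.2064e+5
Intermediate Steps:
√(213254 + m(17)) - (353 - 5)² = √(213254 + 17) - (353 - 5)² = √213271 - 1*348² = √213271 - 1*121104 = √213271 - 121104 = -121104 + √213271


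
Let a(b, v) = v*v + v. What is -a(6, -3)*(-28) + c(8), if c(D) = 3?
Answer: 171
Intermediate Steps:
a(b, v) = v + v² (a(b, v) = v² + v = v + v²)
-a(6, -3)*(-28) + c(8) = -(-3)*(1 - 3)*(-28) + 3 = -(-3)*(-2)*(-28) + 3 = -1*6*(-28) + 3 = -6*(-28) + 3 = 168 + 3 = 171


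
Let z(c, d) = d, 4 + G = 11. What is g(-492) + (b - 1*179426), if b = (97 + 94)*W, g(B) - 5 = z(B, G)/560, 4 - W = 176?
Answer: -16981839/80 ≈ -2.1227e+5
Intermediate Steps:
W = -172 (W = 4 - 1*176 = 4 - 176 = -172)
G = 7 (G = -4 + 11 = 7)
g(B) = 401/80 (g(B) = 5 + 7/560 = 5 + 7*(1/560) = 5 + 1/80 = 401/80)
b = -32852 (b = (97 + 94)*(-172) = 191*(-172) = -32852)
g(-492) + (b - 1*179426) = 401/80 + (-32852 - 1*179426) = 401/80 + (-32852 - 179426) = 401/80 - 212278 = -16981839/80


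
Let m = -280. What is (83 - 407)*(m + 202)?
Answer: 25272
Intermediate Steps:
(83 - 407)*(m + 202) = (83 - 407)*(-280 + 202) = -324*(-78) = 25272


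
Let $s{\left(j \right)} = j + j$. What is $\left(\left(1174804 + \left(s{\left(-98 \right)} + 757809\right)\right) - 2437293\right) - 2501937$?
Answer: $-3006813$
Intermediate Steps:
$s{\left(j \right)} = 2 j$
$\left(\left(1174804 + \left(s{\left(-98 \right)} + 757809\right)\right) - 2437293\right) - 2501937 = \left(\left(1174804 + \left(2 \left(-98\right) + 757809\right)\right) - 2437293\right) - 2501937 = \left(\left(1174804 + \left(-196 + 757809\right)\right) - 2437293\right) - 2501937 = \left(\left(1174804 + 757613\right) - 2437293\right) - 2501937 = \left(1932417 - 2437293\right) - 2501937 = -504876 - 2501937 = -3006813$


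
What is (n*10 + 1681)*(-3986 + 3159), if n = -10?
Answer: -1307487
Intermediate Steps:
(n*10 + 1681)*(-3986 + 3159) = (-10*10 + 1681)*(-3986 + 3159) = (-100 + 1681)*(-827) = 1581*(-827) = -1307487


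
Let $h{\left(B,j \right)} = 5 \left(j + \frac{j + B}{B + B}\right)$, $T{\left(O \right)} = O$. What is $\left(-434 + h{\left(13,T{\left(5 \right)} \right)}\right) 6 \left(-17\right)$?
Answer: $\frac{537744}{13} \approx 41365.0$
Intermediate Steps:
$h{\left(B,j \right)} = 5 j + \frac{5 \left(B + j\right)}{2 B}$ ($h{\left(B,j \right)} = 5 \left(j + \frac{B + j}{2 B}\right) = 5 j + \frac{5 \left(B + j\right)}{2 B}$)
$\left(-434 + h{\left(13,T{\left(5 \right)} \right)}\right) 6 \left(-17\right) = \left(-434 + \left(\frac{5}{2} + 5 \cdot 5 + \frac{5}{2} \cdot 5 \cdot \frac{1}{13}\right)\right) 6 \left(-17\right) = \left(-434 + \left(\frac{5}{2} + 25 + \frac{5}{2} \cdot 5 \cdot \frac{1}{13}\right)\right) \left(-102\right) = \left(-434 + \left(\frac{5}{2} + 25 + \frac{25}{26}\right)\right) \left(-102\right) = \left(-434 + \frac{370}{13}\right) \left(-102\right) = \left(- \frac{5272}{13}\right) \left(-102\right) = \frac{537744}{13}$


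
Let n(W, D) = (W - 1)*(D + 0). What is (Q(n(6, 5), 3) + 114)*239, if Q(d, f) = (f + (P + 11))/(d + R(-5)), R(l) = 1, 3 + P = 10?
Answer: 713415/26 ≈ 27439.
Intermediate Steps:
P = 7 (P = -3 + 10 = 7)
n(W, D) = D*(-1 + W) (n(W, D) = (-1 + W)*D = D*(-1 + W))
Q(d, f) = (18 + f)/(1 + d) (Q(d, f) = (f + (7 + 11))/(d + 1) = (f + 18)/(1 + d) = (18 + f)/(1 + d))
(Q(n(6, 5), 3) + 114)*239 = ((18 + 3)/(1 + 5*(-1 + 6)) + 114)*239 = (21/(1 + 5*5) + 114)*239 = (21/(1 + 25) + 114)*239 = (21/26 + 114)*239 = (2985/26)*239 = 713415/26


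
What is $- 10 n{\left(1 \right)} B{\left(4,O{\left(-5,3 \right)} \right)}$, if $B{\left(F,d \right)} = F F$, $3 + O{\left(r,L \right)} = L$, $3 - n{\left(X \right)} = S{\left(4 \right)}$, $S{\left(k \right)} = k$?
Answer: $160$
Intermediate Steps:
$n{\left(X \right)} = -1$ ($n{\left(X \right)} = 3 - 4 = -1$)
$O{\left(r,L \right)} = -3 + L$
$B{\left(F,d \right)} = F^{2}$
$- 10 n{\left(1 \right)} B{\left(4,O{\left(-5,3 \right)} \right)} = \left(-10\right) \left(-1\right) 4^{2} = 10 \cdot 16 = 160$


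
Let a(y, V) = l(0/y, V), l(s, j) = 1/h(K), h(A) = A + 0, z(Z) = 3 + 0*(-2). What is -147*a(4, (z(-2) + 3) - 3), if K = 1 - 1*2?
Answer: 147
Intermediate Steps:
K = -1 (K = 1 - 2 = -1)
z(Z) = 3 (z(Z) = 3 + 0 = 3)
h(A) = A
l(s, j) = -1 (l(s, j) = 1/(-1) = -1)
a(y, V) = -1
-147*a(4, (z(-2) + 3) - 3) = -147*(-1) = 147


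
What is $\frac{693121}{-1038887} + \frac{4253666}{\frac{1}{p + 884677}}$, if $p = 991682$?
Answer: $\frac{8291777358188496257}{1038887} \approx 7.9814 \cdot 10^{12}$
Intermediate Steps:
$\frac{693121}{-1038887} + \frac{4253666}{\frac{1}{p + 884677}} = \frac{693121}{-1038887} + \frac{4253666}{\frac{1}{991682 + 884677}} = 693121 \left(- \frac{1}{1038887}\right) + \frac{4253666}{\frac{1}{1876359}} = - \frac{693121}{1038887} + 4253666 \frac{1}{\frac{1}{1876359}} = - \frac{693121}{1038887} + 4253666 \cdot 1876359 = - \frac{693121}{1038887} + 7981404482094 = \frac{8291777358188496257}{1038887}$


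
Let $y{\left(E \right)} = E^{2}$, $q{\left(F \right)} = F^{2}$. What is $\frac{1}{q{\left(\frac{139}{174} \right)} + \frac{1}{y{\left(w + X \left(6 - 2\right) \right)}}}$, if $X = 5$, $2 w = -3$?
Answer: $\frac{41447844}{26571553} \approx 1.5599$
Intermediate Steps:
$w = - \frac{3}{2}$ ($w = \frac{1}{2} \left(-3\right) = - \frac{3}{2} \approx -1.5$)
$\frac{1}{q{\left(\frac{139}{174} \right)} + \frac{1}{y{\left(w + X \left(6 - 2\right) \right)}}} = \frac{1}{\left(\frac{139}{174}\right)^{2} + \frac{1}{\left(- \frac{3}{2} + 5 \left(6 - 2\right)\right)^{2}}} = \frac{1}{\left(139 \cdot \frac{1}{174}\right)^{2} + \frac{1}{\left(- \frac{3}{2} + 5 \cdot 4\right)^{2}}} = \frac{1}{\left(\frac{139}{174}\right)^{2} + \frac{1}{\left(- \frac{3}{2} + 20\right)^{2}}} = \frac{1}{\frac{19321}{30276} + \frac{1}{\left(\frac{37}{2}\right)^{2}}} = \frac{1}{\frac{19321}{30276} + \frac{1}{\frac{1369}{4}}} = \frac{1}{\frac{19321}{30276} + \frac{4}{1369}} = \frac{1}{\frac{26571553}{41447844}} = \frac{41447844}{26571553}$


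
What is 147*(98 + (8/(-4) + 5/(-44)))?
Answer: 620193/44 ≈ 14095.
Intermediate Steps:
147*(98 + (8/(-4) + 5/(-44))) = 147*(98 + (8*(-¼) + 5*(-1/44))) = 147*(98 + (-2 - 5/44)) = 147*(98 - 93/44) = 147*(4219/44) = 620193/44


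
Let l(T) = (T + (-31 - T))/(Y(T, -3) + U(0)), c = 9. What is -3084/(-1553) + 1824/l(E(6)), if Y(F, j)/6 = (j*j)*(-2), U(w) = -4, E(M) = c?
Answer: 317354868/48143 ≈ 6591.9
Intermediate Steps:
E(M) = 9
Y(F, j) = -12*j² (Y(F, j) = 6*((j*j)*(-2)) = 6*(j²*(-2)) = 6*(-2*j²) = -12*j²)
l(T) = 31/112 (l(T) = (T + (-31 - T))/(-12*(-3)² - 4) = -31/(-12*9 - 4) = -31/(-108 - 4) = -31/(-112) = -31*(-1/112) = 31/112)
-3084/(-1553) + 1824/l(E(6)) = -3084/(-1553) + 1824/(31/112) = -3084*(-1/1553) + 1824*(112/31) = 3084/1553 + 204288/31 = 317354868/48143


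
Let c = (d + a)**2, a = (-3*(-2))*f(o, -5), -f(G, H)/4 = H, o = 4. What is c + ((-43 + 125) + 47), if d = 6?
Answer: 16005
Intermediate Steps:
f(G, H) = -4*H
a = 120 (a = (-3*(-2))*(-4*(-5)) = 6*20 = 120)
c = 15876 (c = (6 + 120)**2 = 126**2 = 15876)
c + ((-43 + 125) + 47) = 15876 + ((-43 + 125) + 47) = 15876 + (82 + 47) = 15876 + 129 = 16005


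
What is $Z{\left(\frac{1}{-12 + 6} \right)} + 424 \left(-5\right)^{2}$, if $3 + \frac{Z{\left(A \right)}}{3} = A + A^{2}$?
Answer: $\frac{127087}{12} \approx 10591.0$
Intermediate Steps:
$Z{\left(A \right)} = -9 + 3 A + 3 A^{2}$ ($Z{\left(A \right)} = -9 + 3 \left(A + A^{2}\right) = -9 + \left(3 A + 3 A^{2}\right) = -9 + 3 A + 3 A^{2}$)
$Z{\left(\frac{1}{-12 + 6} \right)} + 424 \left(-5\right)^{2} = \left(-9 + \frac{3}{-12 + 6} + 3 \left(\frac{1}{-12 + 6}\right)^{2}\right) + 424 \left(-5\right)^{2} = \left(-9 + \frac{3}{-6} + 3 \left(\frac{1}{-6}\right)^{2}\right) + 424 \cdot 25 = \left(-9 + 3 \left(- \frac{1}{6}\right) + 3 \left(- \frac{1}{6}\right)^{2}\right) + 10600 = \left(-9 - \frac{1}{2} + 3 \cdot \frac{1}{36}\right) + 10600 = \left(-9 - \frac{1}{2} + \frac{1}{12}\right) + 10600 = - \frac{113}{12} + 10600 = \frac{127087}{12}$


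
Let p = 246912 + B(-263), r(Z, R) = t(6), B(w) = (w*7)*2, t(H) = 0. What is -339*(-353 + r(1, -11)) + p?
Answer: 362897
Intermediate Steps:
B(w) = 14*w (B(w) = (7*w)*2 = 14*w)
r(Z, R) = 0
p = 243230 (p = 246912 + 14*(-263) = 246912 - 3682 = 243230)
-339*(-353 + r(1, -11)) + p = -339*(-353 + 0) + 243230 = -339*(-353) + 243230 = 119667 + 243230 = 362897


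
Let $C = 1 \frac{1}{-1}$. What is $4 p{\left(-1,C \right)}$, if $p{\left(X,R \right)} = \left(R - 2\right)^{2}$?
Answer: $36$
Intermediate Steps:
$C = -1$ ($C = 1 \left(-1\right) = -1$)
$p{\left(X,R \right)} = \left(-2 + R\right)^{2}$
$4 p{\left(-1,C \right)} = 4 \left(-2 - 1\right)^{2} = 4 \left(-3\right)^{2} = 4 \cdot 9 = 36$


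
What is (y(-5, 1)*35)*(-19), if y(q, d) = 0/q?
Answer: 0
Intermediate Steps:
y(q, d) = 0
(y(-5, 1)*35)*(-19) = (0*35)*(-19) = 0*(-19) = 0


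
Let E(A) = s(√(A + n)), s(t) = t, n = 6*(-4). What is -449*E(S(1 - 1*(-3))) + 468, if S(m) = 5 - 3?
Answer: 468 - 449*I*√22 ≈ 468.0 - 2106.0*I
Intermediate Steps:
n = -24
S(m) = 2
E(A) = √(-24 + A) (E(A) = √(A - 24) = √(-24 + A))
-449*E(S(1 - 1*(-3))) + 468 = -449*√(-24 + 2) + 468 = -449*I*√22 + 468 = 468 - 449*I*√22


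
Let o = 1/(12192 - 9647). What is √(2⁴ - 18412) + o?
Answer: 1/2545 + 6*I*√511 ≈ 0.00039293 + 135.63*I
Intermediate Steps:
o = 1/2545 ≈ 0.00039293
√(2⁴ - 18412) + o = √(2⁴ - 18412) + 1/2545 = √(16 - 18412) + 1/2545 = √(-18396) + 1/2545 = 6*I*√511 + 1/2545 = 1/2545 + 6*I*√511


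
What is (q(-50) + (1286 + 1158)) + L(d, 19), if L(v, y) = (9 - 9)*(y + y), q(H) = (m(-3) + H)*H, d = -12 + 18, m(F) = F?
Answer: 5094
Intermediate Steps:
d = 6
q(H) = H*(-3 + H) (q(H) = (-3 + H)*H = H*(-3 + H))
L(v, y) = 0 (L(v, y) = 0*(2*y) = 0)
(q(-50) + (1286 + 1158)) + L(d, 19) = (-50*(-3 - 50) + (1286 + 1158)) + 0 = (-50*(-53) + 2444) + 0 = (2650 + 2444) + 0 = 5094 + 0 = 5094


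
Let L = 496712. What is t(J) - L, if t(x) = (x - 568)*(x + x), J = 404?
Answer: -629224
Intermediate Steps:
t(x) = 2*x*(-568 + x) (t(x) = (-568 + x)*(2*x) = 2*x*(-568 + x))
t(J) - L = 2*404*(-568 + 404) - 1*496712 = 2*404*(-164) - 496712 = -132512 - 496712 = -629224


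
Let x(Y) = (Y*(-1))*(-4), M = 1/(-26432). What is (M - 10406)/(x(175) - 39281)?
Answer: 275051393/1019772992 ≈ 0.26972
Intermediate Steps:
M = -1/26432 ≈ -3.7833e-5
x(Y) = 4*Y (x(Y) = -Y*(-4) = 4*Y)
(M - 10406)/(x(175) - 39281) = (-1/26432 - 10406)/(4*175 - 39281) = -275051393/(26432*(700 - 39281)) = -275051393/26432/(-38581) = -275051393/26432*(-1/38581) = 275051393/1019772992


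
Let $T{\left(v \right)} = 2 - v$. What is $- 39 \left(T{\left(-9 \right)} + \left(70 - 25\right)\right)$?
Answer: $-2184$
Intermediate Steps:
$- 39 \left(T{\left(-9 \right)} + \left(70 - 25\right)\right) = - 39 \left(\left(2 - -9\right) + \left(70 - 25\right)\right) = - 39 \left(\left(2 + 9\right) + 45\right) = - 39 \left(11 + 45\right) = \left(-39\right) 56 = -2184$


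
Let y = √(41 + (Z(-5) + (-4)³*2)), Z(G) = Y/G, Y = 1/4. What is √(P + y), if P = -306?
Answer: √(-30600 + 10*I*√8705)/10 ≈ 0.26665 + 17.495*I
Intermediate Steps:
Y = ¼ ≈ 0.25000
Z(G) = 1/(4*G)
y = I*√8705/10 (y = √(41 + ((¼)/(-5) + (-4)³*2)) = √(41 + ((¼)*(-⅕) - 64*2)) = √(41 + (-1/20 - 128)) = √(41 - 2561/20) = √(-1741/20) = I*√8705/10 ≈ 9.3301*I)
√(P + y) = √(-306 + I*√8705/10)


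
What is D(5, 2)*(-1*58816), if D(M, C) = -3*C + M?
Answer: 58816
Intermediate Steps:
D(M, C) = M - 3*C
D(5, 2)*(-1*58816) = (5 - 3*2)*(-1*58816) = (5 - 6)*(-58816) = -1*(-58816) = 58816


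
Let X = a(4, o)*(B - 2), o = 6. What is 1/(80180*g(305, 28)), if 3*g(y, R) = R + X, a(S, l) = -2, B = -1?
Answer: 3/2726120 ≈ 1.1005e-6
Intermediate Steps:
X = 6 (X = -2*(-1 - 2) = -2*(-3) = 6)
g(y, R) = 2 + R/3 (g(y, R) = (R + 6)/3 = (6 + R)/3 = 2 + R/3)
1/(80180*g(305, 28)) = 1/(80180*(2 + (⅓)*28)) = 1/(80180*(2 + 28/3)) = 1/(80180*(34/3)) = (1/80180)*(3/34) = 3/2726120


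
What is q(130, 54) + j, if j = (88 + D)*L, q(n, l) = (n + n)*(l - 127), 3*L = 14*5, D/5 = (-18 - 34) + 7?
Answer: -66530/3 ≈ -22177.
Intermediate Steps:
D = -225 (D = 5*((-18 - 34) + 7) = 5*(-52 + 7) = 5*(-45) = -225)
L = 70/3 (L = (14*5)/3 = (1/3)*70 = 70/3 ≈ 23.333)
q(n, l) = 2*n*(-127 + l) (q(n, l) = (2*n)*(-127 + l) = 2*n*(-127 + l))
j = -9590/3 (j = (88 - 225)*(70/3) = -137*70/3 = -9590/3 ≈ -3196.7)
q(130, 54) + j = 2*130*(-127 + 54) - 9590/3 = 2*130*(-73) - 9590/3 = -18980 - 9590/3 = -66530/3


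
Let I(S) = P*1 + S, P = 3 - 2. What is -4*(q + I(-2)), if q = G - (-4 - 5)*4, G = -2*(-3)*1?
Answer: -164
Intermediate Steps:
P = 1
G = 6 (G = 6*1 = 6)
I(S) = 1 + S (I(S) = 1*1 + S = 1 + S)
q = 42 (q = 6 - (-4 - 5)*4 = 6 - (-9)*4 = 6 - 1*(-36) = 6 + 36 = 42)
-4*(q + I(-2)) = -4*(42 + (1 - 2)) = -4*(42 - 1) = -4*41 = -164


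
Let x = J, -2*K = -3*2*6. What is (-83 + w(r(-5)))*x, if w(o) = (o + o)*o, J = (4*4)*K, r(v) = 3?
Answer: -18720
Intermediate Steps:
K = 18 (K = -(-3*2)*6/2 = -(-3)*6 = -1/2*(-36) = 18)
J = 288 (J = (4*4)*18 = 16*18 = 288)
x = 288
w(o) = 2*o**2 (w(o) = (2*o)*o = 2*o**2)
(-83 + w(r(-5)))*x = (-83 + 2*3**2)*288 = (-83 + 2*9)*288 = (-83 + 18)*288 = -65*288 = -18720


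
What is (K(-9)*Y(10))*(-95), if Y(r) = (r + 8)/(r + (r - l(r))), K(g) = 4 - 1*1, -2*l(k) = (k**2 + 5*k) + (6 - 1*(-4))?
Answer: -513/10 ≈ -51.300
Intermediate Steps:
l(k) = -5 - 5*k/2 - k**2/2 (l(k) = -((k**2 + 5*k) + (6 - 1*(-4)))/2 = -((k**2 + 5*k) + (6 + 4))/2 = -((k**2 + 5*k) + 10)/2 = -(10 + k**2 + 5*k)/2 = -5 - 5*k/2 - k**2/2)
K(g) = 3 (K(g) = 4 - 1 = 3)
Y(r) = (8 + r)/(5 + r**2/2 + 9*r/2) (Y(r) = (r + 8)/(r + (r - (-5 - 5*r/2 - r**2/2))) = (8 + r)/(r + (r + (5 + r**2/2 + 5*r/2))) = (8 + r)/(r + (5 + r**2/2 + 7*r/2)) = (8 + r)/(5 + r**2/2 + 9*r/2))
(K(-9)*Y(10))*(-95) = (3*(2*(8 + 10)/(10 + 10**2 + 9*10)))*(-95) = (3*(2*18/(10 + 100 + 90)))*(-95) = (3*(2*18/200))*(-95) = (3*(2*(1/200)*18))*(-95) = (3*(9/50))*(-95) = (27/50)*(-95) = -513/10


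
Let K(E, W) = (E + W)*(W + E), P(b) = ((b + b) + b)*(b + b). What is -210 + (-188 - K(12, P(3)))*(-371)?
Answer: 1685614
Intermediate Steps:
P(b) = 6*b**2 (P(b) = (2*b + b)*(2*b) = (3*b)*(2*b) = 6*b**2)
K(E, W) = (E + W)**2 (K(E, W) = (E + W)*(E + W) = (E + W)**2)
-210 + (-188 - K(12, P(3)))*(-371) = -210 + (-188 - (12 + 6*3**2)**2)*(-371) = -210 + (-188 - (12 + 6*9)**2)*(-371) = -210 + (-188 - (12 + 54)**2)*(-371) = -210 + (-188 - 1*66**2)*(-371) = -210 + (-188 - 1*4356)*(-371) = -210 + (-188 - 4356)*(-371) = -210 - 4544*(-371) = -210 + 1685824 = 1685614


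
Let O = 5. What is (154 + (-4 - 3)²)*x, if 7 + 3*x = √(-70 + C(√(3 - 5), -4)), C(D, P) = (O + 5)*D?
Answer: -1421/3 + 203*√(-70 + 10*I*√2)/3 ≈ -416.76 + 568.99*I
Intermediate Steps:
C(D, P) = 10*D (C(D, P) = (5 + 5)*D = 10*D)
x = -7/3 + √(-70 + 10*I*√2)/3 (x = -7/3 + √(-70 + 10*√(3 - 5))/3 = -7/3 + √(-70 + 10*√(-2))/3 = -7/3 + √(-70 + 10*(I*√2))/3 = -7/3 + √(-70 + 10*I*√2)/3 ≈ -2.053 + 2.8029*I)
(154 + (-4 - 3)²)*x = (154 + (-4 - 3)²)*(-7/3 + √(-70 + 10*I*√2)/3) = (154 + (-7)²)*(-7/3 + √(-70 + 10*I*√2)/3) = (154 + 49)*(-7/3 + √(-70 + 10*I*√2)/3) = 203*(-7/3 + √(-70 + 10*I*√2)/3) = -1421/3 + 203*√(-70 + 10*I*√2)/3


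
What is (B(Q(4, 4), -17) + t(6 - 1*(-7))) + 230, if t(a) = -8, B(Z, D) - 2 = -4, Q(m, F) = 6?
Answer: 220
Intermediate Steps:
B(Z, D) = -2 (B(Z, D) = 2 - 4 = -2)
(B(Q(4, 4), -17) + t(6 - 1*(-7))) + 230 = (-2 - 8) + 230 = -10 + 230 = 220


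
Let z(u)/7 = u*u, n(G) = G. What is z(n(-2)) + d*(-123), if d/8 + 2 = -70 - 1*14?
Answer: 84652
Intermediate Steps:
z(u) = 7*u**2 (z(u) = 7*(u*u) = 7*u**2)
d = -688 (d = -16 + 8*(-70 - 1*14) = -16 + 8*(-70 - 14) = -16 + 8*(-84) = -16 - 672 = -688)
z(n(-2)) + d*(-123) = 7*(-2)**2 - 688*(-123) = 7*4 + 84624 = 28 + 84624 = 84652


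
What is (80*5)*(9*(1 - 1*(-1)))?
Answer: 7200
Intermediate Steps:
(80*5)*(9*(1 - 1*(-1))) = 400*(9*(1 + 1)) = 400*(9*2) = 400*18 = 7200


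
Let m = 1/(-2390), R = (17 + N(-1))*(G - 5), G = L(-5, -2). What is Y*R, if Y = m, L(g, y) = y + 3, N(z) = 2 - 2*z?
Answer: 42/1195 ≈ 0.035146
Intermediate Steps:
L(g, y) = 3 + y
G = 1 (G = 3 - 2 = 1)
R = -84 (R = (17 + (2 - 2*(-1)))*(1 - 5) = (17 + (2 + 2))*(-4) = (17 + 4)*(-4) = 21*(-4) = -84)
m = -1/2390 ≈ -0.00041841
Y = -1/2390 ≈ -0.00041841
Y*R = -1/2390*(-84) = 42/1195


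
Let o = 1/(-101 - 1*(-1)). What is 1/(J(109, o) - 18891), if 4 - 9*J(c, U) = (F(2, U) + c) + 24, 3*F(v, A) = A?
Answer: -2700/51044399 ≈ -5.2895e-5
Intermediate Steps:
F(v, A) = A/3
o = -1/100 (o = 1/(-101 + 1) = 1/(-100) = -1/100 ≈ -0.010000)
J(c, U) = -20/9 - c/9 - U/27 (J(c, U) = 4/9 - ((U/3 + c) + 24)/9 = 4/9 - ((c + U/3) + 24)/9 = 4/9 - (24 + c + U/3)/9 = 4/9 + (-8/3 - c/9 - U/27) = -20/9 - c/9 - U/27)
1/(J(109, o) - 18891) = 1/((-20/9 - ⅑*109 - 1/27*(-1/100)) - 18891) = 1/((-20/9 - 109/9 + 1/2700) - 18891) = 1/(-38699/2700 - 18891) = 1/(-51044399/2700) = -2700/51044399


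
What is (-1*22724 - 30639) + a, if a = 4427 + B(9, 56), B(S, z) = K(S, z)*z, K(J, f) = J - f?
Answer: -51568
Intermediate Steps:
B(S, z) = z*(S - z) (B(S, z) = (S - z)*z = z*(S - z))
a = 1795 (a = 4427 + 56*(9 - 1*56) = 4427 + 56*(9 - 56) = 4427 + 56*(-47) = 4427 - 2632 = 1795)
(-1*22724 - 30639) + a = (-1*22724 - 30639) + 1795 = (-22724 - 30639) + 1795 = -53363 + 1795 = -51568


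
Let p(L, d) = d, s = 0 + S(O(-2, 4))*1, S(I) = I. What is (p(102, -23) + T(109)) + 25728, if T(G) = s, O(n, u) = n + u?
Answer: 25707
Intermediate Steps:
s = 2 (s = 0 + (-2 + 4)*1 = 0 + 2*1 = 0 + 2 = 2)
T(G) = 2
(p(102, -23) + T(109)) + 25728 = (-23 + 2) + 25728 = -21 + 25728 = 25707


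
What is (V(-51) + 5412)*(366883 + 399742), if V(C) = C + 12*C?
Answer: 3640702125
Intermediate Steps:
V(C) = 13*C
(V(-51) + 5412)*(366883 + 399742) = (13*(-51) + 5412)*(366883 + 399742) = (-663 + 5412)*766625 = 4749*766625 = 3640702125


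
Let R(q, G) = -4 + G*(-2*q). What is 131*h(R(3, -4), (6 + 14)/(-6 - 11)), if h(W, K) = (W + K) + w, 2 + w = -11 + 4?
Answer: 21877/17 ≈ 1286.9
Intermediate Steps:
w = -9 (w = -2 + (-11 + 4) = -2 - 7 = -9)
R(q, G) = -4 - 2*G*q
h(W, K) = -9 + K + W (h(W, K) = (W + K) - 9 = (K + W) - 9 = -9 + K + W)
131*h(R(3, -4), (6 + 14)/(-6 - 11)) = 131*(-9 + (6 + 14)/(-6 - 11) + (-4 - 2*(-4)*3)) = 131*(-9 + 20/(-17) + (-4 + 24)) = 131*(-9 + 20*(-1/17) + 20) = 131*(-9 - 20/17 + 20) = 131*(167/17) = 21877/17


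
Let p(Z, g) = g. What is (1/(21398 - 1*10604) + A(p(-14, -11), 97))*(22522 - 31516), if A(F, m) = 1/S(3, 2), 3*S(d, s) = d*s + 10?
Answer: -24282301/14392 ≈ -1687.2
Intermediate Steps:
S(d, s) = 10/3 + d*s/3 (S(d, s) = (d*s + 10)/3 = (10 + d*s)/3 = 10/3 + d*s/3)
A(F, m) = 3/16 (A(F, m) = 1/(10/3 + (1/3)*3*2) = 1/(10/3 + 2) = 1/(16/3) = 3/16)
(1/(21398 - 1*10604) + A(p(-14, -11), 97))*(22522 - 31516) = (1/(21398 - 1*10604) + 3/16)*(22522 - 31516) = (1/(21398 - 10604) + 3/16)*(-8994) = (1/10794 + 3/16)*(-8994) = (16199/86352)*(-8994) = -24282301/14392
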